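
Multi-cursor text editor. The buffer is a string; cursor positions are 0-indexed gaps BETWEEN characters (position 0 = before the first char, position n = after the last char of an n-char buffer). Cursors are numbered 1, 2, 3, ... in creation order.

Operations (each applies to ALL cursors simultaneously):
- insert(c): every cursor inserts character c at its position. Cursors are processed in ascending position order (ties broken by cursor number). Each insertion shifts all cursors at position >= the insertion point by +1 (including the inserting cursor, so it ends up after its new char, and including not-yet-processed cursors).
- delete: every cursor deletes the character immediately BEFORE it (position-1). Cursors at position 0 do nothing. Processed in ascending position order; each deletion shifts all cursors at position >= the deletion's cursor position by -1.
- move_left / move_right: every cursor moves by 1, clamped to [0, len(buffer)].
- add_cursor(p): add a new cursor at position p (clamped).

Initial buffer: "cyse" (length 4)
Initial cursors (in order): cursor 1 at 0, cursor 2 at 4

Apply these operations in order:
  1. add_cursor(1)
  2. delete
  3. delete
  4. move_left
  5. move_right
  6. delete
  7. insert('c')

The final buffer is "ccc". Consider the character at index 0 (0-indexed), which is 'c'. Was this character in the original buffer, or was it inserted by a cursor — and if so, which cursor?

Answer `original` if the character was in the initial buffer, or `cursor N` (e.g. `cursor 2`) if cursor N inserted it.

Answer: cursor 1

Derivation:
After op 1 (add_cursor(1)): buffer="cyse" (len 4), cursors c1@0 c3@1 c2@4, authorship ....
After op 2 (delete): buffer="ys" (len 2), cursors c1@0 c3@0 c2@2, authorship ..
After op 3 (delete): buffer="y" (len 1), cursors c1@0 c3@0 c2@1, authorship .
After op 4 (move_left): buffer="y" (len 1), cursors c1@0 c2@0 c3@0, authorship .
After op 5 (move_right): buffer="y" (len 1), cursors c1@1 c2@1 c3@1, authorship .
After op 6 (delete): buffer="" (len 0), cursors c1@0 c2@0 c3@0, authorship 
After op 7 (insert('c')): buffer="ccc" (len 3), cursors c1@3 c2@3 c3@3, authorship 123
Authorship (.=original, N=cursor N): 1 2 3
Index 0: author = 1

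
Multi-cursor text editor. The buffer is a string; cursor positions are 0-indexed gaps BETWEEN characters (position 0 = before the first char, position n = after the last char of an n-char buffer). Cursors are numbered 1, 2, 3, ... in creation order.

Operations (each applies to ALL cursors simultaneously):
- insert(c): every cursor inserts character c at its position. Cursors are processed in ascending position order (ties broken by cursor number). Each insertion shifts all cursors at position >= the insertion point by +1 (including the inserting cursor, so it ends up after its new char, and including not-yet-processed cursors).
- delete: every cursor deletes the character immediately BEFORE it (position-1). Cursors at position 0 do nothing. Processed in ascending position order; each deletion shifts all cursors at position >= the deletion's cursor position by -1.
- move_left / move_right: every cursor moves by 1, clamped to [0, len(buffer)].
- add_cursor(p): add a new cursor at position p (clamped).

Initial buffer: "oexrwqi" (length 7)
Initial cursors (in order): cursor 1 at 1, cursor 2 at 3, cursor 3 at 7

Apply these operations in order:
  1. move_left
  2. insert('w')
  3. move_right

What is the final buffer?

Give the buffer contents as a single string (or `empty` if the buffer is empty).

Answer: woewxrwqwi

Derivation:
After op 1 (move_left): buffer="oexrwqi" (len 7), cursors c1@0 c2@2 c3@6, authorship .......
After op 2 (insert('w')): buffer="woewxrwqwi" (len 10), cursors c1@1 c2@4 c3@9, authorship 1..2....3.
After op 3 (move_right): buffer="woewxrwqwi" (len 10), cursors c1@2 c2@5 c3@10, authorship 1..2....3.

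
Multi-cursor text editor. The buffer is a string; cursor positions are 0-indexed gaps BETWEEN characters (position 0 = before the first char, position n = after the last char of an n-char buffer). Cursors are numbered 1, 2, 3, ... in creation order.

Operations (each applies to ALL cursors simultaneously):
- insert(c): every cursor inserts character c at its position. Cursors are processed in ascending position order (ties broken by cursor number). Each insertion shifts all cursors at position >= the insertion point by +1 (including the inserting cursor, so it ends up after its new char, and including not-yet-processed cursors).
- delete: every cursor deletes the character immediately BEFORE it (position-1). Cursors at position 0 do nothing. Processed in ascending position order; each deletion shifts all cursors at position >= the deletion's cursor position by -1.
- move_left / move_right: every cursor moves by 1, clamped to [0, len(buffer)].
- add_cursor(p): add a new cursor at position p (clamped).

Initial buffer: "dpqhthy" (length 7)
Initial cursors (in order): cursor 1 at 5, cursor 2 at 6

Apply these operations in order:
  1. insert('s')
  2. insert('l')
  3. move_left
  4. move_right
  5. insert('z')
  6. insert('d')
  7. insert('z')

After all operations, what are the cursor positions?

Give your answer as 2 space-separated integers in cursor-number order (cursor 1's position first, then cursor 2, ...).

After op 1 (insert('s')): buffer="dpqhtshsy" (len 9), cursors c1@6 c2@8, authorship .....1.2.
After op 2 (insert('l')): buffer="dpqhtslhsly" (len 11), cursors c1@7 c2@10, authorship .....11.22.
After op 3 (move_left): buffer="dpqhtslhsly" (len 11), cursors c1@6 c2@9, authorship .....11.22.
After op 4 (move_right): buffer="dpqhtslhsly" (len 11), cursors c1@7 c2@10, authorship .....11.22.
After op 5 (insert('z')): buffer="dpqhtslzhslzy" (len 13), cursors c1@8 c2@12, authorship .....111.222.
After op 6 (insert('d')): buffer="dpqhtslzdhslzdy" (len 15), cursors c1@9 c2@14, authorship .....1111.2222.
After op 7 (insert('z')): buffer="dpqhtslzdzhslzdzy" (len 17), cursors c1@10 c2@16, authorship .....11111.22222.

Answer: 10 16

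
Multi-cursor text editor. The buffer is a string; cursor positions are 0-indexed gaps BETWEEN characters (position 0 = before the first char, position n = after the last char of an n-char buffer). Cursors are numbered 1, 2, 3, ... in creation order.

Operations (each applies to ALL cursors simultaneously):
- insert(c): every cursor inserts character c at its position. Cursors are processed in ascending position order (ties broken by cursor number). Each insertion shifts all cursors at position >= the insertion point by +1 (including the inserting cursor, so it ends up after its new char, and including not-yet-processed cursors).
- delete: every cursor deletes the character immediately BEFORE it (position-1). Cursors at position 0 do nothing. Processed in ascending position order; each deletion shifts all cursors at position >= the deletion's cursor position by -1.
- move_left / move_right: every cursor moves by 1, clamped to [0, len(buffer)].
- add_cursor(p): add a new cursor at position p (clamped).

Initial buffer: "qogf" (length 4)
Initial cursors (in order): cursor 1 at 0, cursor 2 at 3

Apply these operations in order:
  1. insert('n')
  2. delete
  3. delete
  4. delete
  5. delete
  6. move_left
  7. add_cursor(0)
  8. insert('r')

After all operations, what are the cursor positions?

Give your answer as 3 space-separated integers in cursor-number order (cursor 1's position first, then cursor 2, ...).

Answer: 3 3 3

Derivation:
After op 1 (insert('n')): buffer="nqognf" (len 6), cursors c1@1 c2@5, authorship 1...2.
After op 2 (delete): buffer="qogf" (len 4), cursors c1@0 c2@3, authorship ....
After op 3 (delete): buffer="qof" (len 3), cursors c1@0 c2@2, authorship ...
After op 4 (delete): buffer="qf" (len 2), cursors c1@0 c2@1, authorship ..
After op 5 (delete): buffer="f" (len 1), cursors c1@0 c2@0, authorship .
After op 6 (move_left): buffer="f" (len 1), cursors c1@0 c2@0, authorship .
After op 7 (add_cursor(0)): buffer="f" (len 1), cursors c1@0 c2@0 c3@0, authorship .
After op 8 (insert('r')): buffer="rrrf" (len 4), cursors c1@3 c2@3 c3@3, authorship 123.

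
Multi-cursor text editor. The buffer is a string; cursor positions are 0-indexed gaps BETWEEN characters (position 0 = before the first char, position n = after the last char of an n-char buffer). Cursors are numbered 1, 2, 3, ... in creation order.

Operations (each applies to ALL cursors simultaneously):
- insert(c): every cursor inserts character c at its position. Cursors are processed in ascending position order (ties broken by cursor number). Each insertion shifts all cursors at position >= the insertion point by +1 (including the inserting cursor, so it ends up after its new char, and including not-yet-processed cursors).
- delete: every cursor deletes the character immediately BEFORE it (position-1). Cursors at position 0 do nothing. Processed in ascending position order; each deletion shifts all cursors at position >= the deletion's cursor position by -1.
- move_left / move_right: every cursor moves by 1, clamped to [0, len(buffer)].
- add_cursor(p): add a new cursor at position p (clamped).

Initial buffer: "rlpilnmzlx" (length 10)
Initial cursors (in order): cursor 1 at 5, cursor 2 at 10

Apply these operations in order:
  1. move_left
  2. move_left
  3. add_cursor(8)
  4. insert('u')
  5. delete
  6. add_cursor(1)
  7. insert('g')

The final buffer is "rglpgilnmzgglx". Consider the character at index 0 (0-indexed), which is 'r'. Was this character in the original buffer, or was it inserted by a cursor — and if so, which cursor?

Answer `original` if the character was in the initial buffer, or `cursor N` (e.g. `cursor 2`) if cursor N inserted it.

After op 1 (move_left): buffer="rlpilnmzlx" (len 10), cursors c1@4 c2@9, authorship ..........
After op 2 (move_left): buffer="rlpilnmzlx" (len 10), cursors c1@3 c2@8, authorship ..........
After op 3 (add_cursor(8)): buffer="rlpilnmzlx" (len 10), cursors c1@3 c2@8 c3@8, authorship ..........
After op 4 (insert('u')): buffer="rlpuilnmzuulx" (len 13), cursors c1@4 c2@11 c3@11, authorship ...1.....23..
After op 5 (delete): buffer="rlpilnmzlx" (len 10), cursors c1@3 c2@8 c3@8, authorship ..........
After op 6 (add_cursor(1)): buffer="rlpilnmzlx" (len 10), cursors c4@1 c1@3 c2@8 c3@8, authorship ..........
After op 7 (insert('g')): buffer="rglpgilnmzgglx" (len 14), cursors c4@2 c1@5 c2@12 c3@12, authorship .4..1.....23..
Authorship (.=original, N=cursor N): . 4 . . 1 . . . . . 2 3 . .
Index 0: author = original

Answer: original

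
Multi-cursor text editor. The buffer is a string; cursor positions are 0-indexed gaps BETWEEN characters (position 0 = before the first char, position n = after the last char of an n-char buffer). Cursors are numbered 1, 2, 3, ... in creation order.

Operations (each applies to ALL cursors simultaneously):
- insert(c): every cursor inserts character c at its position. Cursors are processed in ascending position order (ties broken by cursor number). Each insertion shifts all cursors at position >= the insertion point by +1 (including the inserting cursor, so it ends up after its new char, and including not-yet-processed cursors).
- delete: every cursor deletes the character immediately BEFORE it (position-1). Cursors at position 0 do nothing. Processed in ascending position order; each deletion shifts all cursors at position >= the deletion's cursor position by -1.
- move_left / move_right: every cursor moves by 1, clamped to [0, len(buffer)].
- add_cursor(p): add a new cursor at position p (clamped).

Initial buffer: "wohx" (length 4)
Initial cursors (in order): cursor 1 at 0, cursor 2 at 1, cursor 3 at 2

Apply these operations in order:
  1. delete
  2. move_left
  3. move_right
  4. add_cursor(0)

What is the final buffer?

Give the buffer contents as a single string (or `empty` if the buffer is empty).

Answer: hx

Derivation:
After op 1 (delete): buffer="hx" (len 2), cursors c1@0 c2@0 c3@0, authorship ..
After op 2 (move_left): buffer="hx" (len 2), cursors c1@0 c2@0 c3@0, authorship ..
After op 3 (move_right): buffer="hx" (len 2), cursors c1@1 c2@1 c3@1, authorship ..
After op 4 (add_cursor(0)): buffer="hx" (len 2), cursors c4@0 c1@1 c2@1 c3@1, authorship ..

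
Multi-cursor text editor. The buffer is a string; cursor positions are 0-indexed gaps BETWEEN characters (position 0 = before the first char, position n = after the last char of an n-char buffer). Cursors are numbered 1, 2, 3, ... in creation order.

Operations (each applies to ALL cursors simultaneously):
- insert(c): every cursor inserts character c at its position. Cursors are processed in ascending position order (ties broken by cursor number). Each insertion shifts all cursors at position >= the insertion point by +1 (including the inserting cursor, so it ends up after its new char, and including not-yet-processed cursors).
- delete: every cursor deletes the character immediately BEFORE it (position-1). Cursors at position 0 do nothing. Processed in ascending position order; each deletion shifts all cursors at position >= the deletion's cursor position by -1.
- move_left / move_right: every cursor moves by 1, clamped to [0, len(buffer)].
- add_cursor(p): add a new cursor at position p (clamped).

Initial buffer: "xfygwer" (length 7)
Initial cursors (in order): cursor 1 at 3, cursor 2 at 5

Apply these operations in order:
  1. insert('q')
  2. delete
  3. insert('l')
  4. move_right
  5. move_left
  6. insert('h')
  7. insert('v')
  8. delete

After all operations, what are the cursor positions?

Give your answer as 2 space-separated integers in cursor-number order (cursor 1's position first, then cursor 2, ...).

Answer: 5 9

Derivation:
After op 1 (insert('q')): buffer="xfyqgwqer" (len 9), cursors c1@4 c2@7, authorship ...1..2..
After op 2 (delete): buffer="xfygwer" (len 7), cursors c1@3 c2@5, authorship .......
After op 3 (insert('l')): buffer="xfylgwler" (len 9), cursors c1@4 c2@7, authorship ...1..2..
After op 4 (move_right): buffer="xfylgwler" (len 9), cursors c1@5 c2@8, authorship ...1..2..
After op 5 (move_left): buffer="xfylgwler" (len 9), cursors c1@4 c2@7, authorship ...1..2..
After op 6 (insert('h')): buffer="xfylhgwlher" (len 11), cursors c1@5 c2@9, authorship ...11..22..
After op 7 (insert('v')): buffer="xfylhvgwlhver" (len 13), cursors c1@6 c2@11, authorship ...111..222..
After op 8 (delete): buffer="xfylhgwlher" (len 11), cursors c1@5 c2@9, authorship ...11..22..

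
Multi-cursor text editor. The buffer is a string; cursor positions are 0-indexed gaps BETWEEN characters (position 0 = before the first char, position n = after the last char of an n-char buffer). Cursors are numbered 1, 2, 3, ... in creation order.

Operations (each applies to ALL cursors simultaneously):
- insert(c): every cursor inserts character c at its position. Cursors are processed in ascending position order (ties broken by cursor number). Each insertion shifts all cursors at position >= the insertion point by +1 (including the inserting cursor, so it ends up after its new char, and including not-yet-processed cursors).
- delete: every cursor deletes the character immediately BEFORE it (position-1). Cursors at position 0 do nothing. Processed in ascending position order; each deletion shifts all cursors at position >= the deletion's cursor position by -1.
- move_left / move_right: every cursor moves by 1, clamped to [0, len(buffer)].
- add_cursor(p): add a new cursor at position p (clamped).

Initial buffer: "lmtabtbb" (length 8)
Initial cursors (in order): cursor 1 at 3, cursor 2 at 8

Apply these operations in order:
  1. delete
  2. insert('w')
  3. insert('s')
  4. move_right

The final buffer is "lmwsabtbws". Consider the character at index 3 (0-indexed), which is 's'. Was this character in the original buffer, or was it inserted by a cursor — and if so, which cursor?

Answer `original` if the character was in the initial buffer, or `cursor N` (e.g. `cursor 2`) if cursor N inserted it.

After op 1 (delete): buffer="lmabtb" (len 6), cursors c1@2 c2@6, authorship ......
After op 2 (insert('w')): buffer="lmwabtbw" (len 8), cursors c1@3 c2@8, authorship ..1....2
After op 3 (insert('s')): buffer="lmwsabtbws" (len 10), cursors c1@4 c2@10, authorship ..11....22
After op 4 (move_right): buffer="lmwsabtbws" (len 10), cursors c1@5 c2@10, authorship ..11....22
Authorship (.=original, N=cursor N): . . 1 1 . . . . 2 2
Index 3: author = 1

Answer: cursor 1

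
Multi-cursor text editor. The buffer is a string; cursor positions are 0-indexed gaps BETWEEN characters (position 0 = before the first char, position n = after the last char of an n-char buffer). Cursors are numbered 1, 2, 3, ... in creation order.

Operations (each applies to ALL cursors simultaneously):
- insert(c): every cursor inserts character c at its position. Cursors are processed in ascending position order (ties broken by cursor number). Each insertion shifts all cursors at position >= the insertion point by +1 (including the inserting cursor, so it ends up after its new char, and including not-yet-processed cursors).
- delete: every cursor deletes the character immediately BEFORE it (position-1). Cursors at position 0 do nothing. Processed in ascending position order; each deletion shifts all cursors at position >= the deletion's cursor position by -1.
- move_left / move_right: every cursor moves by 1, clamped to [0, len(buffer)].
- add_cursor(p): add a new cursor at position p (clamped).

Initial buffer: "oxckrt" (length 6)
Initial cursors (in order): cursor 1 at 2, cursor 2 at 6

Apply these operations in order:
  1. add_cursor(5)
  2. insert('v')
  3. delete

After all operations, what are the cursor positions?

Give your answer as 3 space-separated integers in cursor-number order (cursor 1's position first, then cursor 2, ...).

After op 1 (add_cursor(5)): buffer="oxckrt" (len 6), cursors c1@2 c3@5 c2@6, authorship ......
After op 2 (insert('v')): buffer="oxvckrvtv" (len 9), cursors c1@3 c3@7 c2@9, authorship ..1...3.2
After op 3 (delete): buffer="oxckrt" (len 6), cursors c1@2 c3@5 c2@6, authorship ......

Answer: 2 6 5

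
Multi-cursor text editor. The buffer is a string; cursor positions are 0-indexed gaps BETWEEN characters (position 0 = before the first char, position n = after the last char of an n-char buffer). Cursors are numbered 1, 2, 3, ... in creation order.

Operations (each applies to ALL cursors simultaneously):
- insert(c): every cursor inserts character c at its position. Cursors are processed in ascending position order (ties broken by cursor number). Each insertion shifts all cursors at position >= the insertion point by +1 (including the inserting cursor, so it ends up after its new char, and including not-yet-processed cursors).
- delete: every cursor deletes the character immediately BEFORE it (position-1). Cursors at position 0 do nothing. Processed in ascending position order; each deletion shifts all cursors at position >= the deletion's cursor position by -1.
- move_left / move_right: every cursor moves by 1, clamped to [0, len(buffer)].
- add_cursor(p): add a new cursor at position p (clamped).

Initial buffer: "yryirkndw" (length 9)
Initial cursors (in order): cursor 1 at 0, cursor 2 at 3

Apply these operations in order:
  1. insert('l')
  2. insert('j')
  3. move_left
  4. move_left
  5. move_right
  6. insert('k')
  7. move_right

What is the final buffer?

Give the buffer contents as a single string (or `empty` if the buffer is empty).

After op 1 (insert('l')): buffer="lyrylirkndw" (len 11), cursors c1@1 c2@5, authorship 1...2......
After op 2 (insert('j')): buffer="ljyryljirkndw" (len 13), cursors c1@2 c2@7, authorship 11...22......
After op 3 (move_left): buffer="ljyryljirkndw" (len 13), cursors c1@1 c2@6, authorship 11...22......
After op 4 (move_left): buffer="ljyryljirkndw" (len 13), cursors c1@0 c2@5, authorship 11...22......
After op 5 (move_right): buffer="ljyryljirkndw" (len 13), cursors c1@1 c2@6, authorship 11...22......
After op 6 (insert('k')): buffer="lkjyrylkjirkndw" (len 15), cursors c1@2 c2@8, authorship 111...222......
After op 7 (move_right): buffer="lkjyrylkjirkndw" (len 15), cursors c1@3 c2@9, authorship 111...222......

Answer: lkjyrylkjirkndw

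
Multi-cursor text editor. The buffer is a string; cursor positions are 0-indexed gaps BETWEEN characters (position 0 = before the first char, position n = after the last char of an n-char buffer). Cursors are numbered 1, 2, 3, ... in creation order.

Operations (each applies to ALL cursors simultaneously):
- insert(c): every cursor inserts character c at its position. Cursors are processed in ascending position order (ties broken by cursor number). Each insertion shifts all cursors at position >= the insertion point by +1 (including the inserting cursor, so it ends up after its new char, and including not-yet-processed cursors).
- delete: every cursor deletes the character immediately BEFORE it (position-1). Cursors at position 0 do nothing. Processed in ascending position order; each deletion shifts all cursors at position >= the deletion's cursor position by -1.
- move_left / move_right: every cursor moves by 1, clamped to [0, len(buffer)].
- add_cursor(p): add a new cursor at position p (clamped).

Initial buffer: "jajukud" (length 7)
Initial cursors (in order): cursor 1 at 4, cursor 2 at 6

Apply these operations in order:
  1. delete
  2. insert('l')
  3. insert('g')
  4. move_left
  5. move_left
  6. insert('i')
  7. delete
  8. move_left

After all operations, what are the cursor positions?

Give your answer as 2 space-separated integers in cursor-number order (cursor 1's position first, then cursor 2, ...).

After op 1 (delete): buffer="jajkd" (len 5), cursors c1@3 c2@4, authorship .....
After op 2 (insert('l')): buffer="jajlkld" (len 7), cursors c1@4 c2@6, authorship ...1.2.
After op 3 (insert('g')): buffer="jajlgklgd" (len 9), cursors c1@5 c2@8, authorship ...11.22.
After op 4 (move_left): buffer="jajlgklgd" (len 9), cursors c1@4 c2@7, authorship ...11.22.
After op 5 (move_left): buffer="jajlgklgd" (len 9), cursors c1@3 c2@6, authorship ...11.22.
After op 6 (insert('i')): buffer="jajilgkilgd" (len 11), cursors c1@4 c2@8, authorship ...111.222.
After op 7 (delete): buffer="jajlgklgd" (len 9), cursors c1@3 c2@6, authorship ...11.22.
After op 8 (move_left): buffer="jajlgklgd" (len 9), cursors c1@2 c2@5, authorship ...11.22.

Answer: 2 5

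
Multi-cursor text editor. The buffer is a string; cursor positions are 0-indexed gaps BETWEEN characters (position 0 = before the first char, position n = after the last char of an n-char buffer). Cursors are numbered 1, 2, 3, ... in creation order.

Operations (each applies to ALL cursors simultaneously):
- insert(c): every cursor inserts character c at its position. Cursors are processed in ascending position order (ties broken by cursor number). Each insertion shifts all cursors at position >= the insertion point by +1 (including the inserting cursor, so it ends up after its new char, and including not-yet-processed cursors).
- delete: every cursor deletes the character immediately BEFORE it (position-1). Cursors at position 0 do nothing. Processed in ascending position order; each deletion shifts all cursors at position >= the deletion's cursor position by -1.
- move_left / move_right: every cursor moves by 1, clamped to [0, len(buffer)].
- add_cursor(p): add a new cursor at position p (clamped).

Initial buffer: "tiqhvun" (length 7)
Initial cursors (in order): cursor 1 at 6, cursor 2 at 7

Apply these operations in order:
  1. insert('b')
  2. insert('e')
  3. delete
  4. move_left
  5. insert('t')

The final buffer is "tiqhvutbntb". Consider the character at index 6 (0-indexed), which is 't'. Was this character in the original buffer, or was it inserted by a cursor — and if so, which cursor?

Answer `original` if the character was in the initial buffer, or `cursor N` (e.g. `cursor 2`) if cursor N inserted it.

After op 1 (insert('b')): buffer="tiqhvubnb" (len 9), cursors c1@7 c2@9, authorship ......1.2
After op 2 (insert('e')): buffer="tiqhvubenbe" (len 11), cursors c1@8 c2@11, authorship ......11.22
After op 3 (delete): buffer="tiqhvubnb" (len 9), cursors c1@7 c2@9, authorship ......1.2
After op 4 (move_left): buffer="tiqhvubnb" (len 9), cursors c1@6 c2@8, authorship ......1.2
After op 5 (insert('t')): buffer="tiqhvutbntb" (len 11), cursors c1@7 c2@10, authorship ......11.22
Authorship (.=original, N=cursor N): . . . . . . 1 1 . 2 2
Index 6: author = 1

Answer: cursor 1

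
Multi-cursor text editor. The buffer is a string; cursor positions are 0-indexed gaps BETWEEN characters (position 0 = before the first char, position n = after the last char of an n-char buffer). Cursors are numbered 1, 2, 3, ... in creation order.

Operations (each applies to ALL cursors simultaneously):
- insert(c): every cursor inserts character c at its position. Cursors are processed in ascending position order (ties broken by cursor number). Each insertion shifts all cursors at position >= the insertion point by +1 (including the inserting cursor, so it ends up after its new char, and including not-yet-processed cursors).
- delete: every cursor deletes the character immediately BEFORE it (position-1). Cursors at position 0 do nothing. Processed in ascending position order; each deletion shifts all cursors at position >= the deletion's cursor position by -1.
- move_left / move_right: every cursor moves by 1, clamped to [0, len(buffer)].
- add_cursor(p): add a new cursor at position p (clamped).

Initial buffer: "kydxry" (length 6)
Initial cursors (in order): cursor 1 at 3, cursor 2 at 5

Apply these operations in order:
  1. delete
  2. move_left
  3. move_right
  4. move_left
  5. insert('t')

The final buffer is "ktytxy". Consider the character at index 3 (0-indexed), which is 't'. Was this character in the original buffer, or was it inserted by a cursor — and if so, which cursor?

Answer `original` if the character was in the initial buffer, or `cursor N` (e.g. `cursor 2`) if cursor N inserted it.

Answer: cursor 2

Derivation:
After op 1 (delete): buffer="kyxy" (len 4), cursors c1@2 c2@3, authorship ....
After op 2 (move_left): buffer="kyxy" (len 4), cursors c1@1 c2@2, authorship ....
After op 3 (move_right): buffer="kyxy" (len 4), cursors c1@2 c2@3, authorship ....
After op 4 (move_left): buffer="kyxy" (len 4), cursors c1@1 c2@2, authorship ....
After op 5 (insert('t')): buffer="ktytxy" (len 6), cursors c1@2 c2@4, authorship .1.2..
Authorship (.=original, N=cursor N): . 1 . 2 . .
Index 3: author = 2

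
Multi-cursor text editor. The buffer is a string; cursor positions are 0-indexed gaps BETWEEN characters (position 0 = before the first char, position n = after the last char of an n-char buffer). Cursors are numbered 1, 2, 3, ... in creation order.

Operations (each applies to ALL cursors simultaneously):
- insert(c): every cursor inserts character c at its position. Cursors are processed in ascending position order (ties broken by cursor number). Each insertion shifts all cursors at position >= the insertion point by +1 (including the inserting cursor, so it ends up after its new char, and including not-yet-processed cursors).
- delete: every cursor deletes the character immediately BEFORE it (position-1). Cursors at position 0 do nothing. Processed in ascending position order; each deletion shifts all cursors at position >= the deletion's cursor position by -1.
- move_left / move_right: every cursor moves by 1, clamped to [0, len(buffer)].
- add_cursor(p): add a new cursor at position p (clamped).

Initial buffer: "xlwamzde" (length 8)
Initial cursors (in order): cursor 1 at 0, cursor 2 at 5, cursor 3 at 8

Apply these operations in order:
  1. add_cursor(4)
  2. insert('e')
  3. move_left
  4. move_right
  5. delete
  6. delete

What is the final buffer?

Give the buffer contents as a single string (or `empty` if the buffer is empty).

After op 1 (add_cursor(4)): buffer="xlwamzde" (len 8), cursors c1@0 c4@4 c2@5 c3@8, authorship ........
After op 2 (insert('e')): buffer="exlwaemezdee" (len 12), cursors c1@1 c4@6 c2@8 c3@12, authorship 1....4.2...3
After op 3 (move_left): buffer="exlwaemezdee" (len 12), cursors c1@0 c4@5 c2@7 c3@11, authorship 1....4.2...3
After op 4 (move_right): buffer="exlwaemezdee" (len 12), cursors c1@1 c4@6 c2@8 c3@12, authorship 1....4.2...3
After op 5 (delete): buffer="xlwamzde" (len 8), cursors c1@0 c4@4 c2@5 c3@8, authorship ........
After op 6 (delete): buffer="xlwzd" (len 5), cursors c1@0 c2@3 c4@3 c3@5, authorship .....

Answer: xlwzd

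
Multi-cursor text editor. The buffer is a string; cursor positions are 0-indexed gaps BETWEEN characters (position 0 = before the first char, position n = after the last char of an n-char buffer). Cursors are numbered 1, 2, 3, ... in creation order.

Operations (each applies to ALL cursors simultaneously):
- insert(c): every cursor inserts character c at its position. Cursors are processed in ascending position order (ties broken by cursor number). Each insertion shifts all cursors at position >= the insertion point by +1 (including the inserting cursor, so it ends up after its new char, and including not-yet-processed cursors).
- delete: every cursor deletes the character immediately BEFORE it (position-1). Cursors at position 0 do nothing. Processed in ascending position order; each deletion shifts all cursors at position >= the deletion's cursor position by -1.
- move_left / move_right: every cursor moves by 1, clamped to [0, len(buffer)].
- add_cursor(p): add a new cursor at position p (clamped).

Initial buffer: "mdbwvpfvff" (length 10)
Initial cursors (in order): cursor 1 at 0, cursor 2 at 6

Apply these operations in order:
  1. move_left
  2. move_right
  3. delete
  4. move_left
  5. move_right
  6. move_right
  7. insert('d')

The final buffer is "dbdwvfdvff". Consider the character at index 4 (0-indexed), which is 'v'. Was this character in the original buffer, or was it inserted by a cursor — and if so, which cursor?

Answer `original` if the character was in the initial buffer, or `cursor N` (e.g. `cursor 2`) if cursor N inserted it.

Answer: original

Derivation:
After op 1 (move_left): buffer="mdbwvpfvff" (len 10), cursors c1@0 c2@5, authorship ..........
After op 2 (move_right): buffer="mdbwvpfvff" (len 10), cursors c1@1 c2@6, authorship ..........
After op 3 (delete): buffer="dbwvfvff" (len 8), cursors c1@0 c2@4, authorship ........
After op 4 (move_left): buffer="dbwvfvff" (len 8), cursors c1@0 c2@3, authorship ........
After op 5 (move_right): buffer="dbwvfvff" (len 8), cursors c1@1 c2@4, authorship ........
After op 6 (move_right): buffer="dbwvfvff" (len 8), cursors c1@2 c2@5, authorship ........
After op 7 (insert('d')): buffer="dbdwvfdvff" (len 10), cursors c1@3 c2@7, authorship ..1...2...
Authorship (.=original, N=cursor N): . . 1 . . . 2 . . .
Index 4: author = original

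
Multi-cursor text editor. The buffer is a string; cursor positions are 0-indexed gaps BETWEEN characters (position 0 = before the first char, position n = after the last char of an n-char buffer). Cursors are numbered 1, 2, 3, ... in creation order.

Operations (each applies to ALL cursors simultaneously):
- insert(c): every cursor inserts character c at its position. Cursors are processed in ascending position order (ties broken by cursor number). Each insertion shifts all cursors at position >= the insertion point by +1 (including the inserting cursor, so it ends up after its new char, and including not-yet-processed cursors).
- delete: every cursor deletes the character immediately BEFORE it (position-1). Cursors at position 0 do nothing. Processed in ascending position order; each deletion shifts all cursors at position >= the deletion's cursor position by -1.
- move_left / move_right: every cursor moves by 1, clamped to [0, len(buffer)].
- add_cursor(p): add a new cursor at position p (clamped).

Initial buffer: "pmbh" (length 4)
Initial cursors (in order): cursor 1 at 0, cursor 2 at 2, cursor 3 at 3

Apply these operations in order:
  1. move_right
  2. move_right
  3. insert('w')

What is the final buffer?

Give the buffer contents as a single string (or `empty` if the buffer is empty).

Answer: pmwbhww

Derivation:
After op 1 (move_right): buffer="pmbh" (len 4), cursors c1@1 c2@3 c3@4, authorship ....
After op 2 (move_right): buffer="pmbh" (len 4), cursors c1@2 c2@4 c3@4, authorship ....
After op 3 (insert('w')): buffer="pmwbhww" (len 7), cursors c1@3 c2@7 c3@7, authorship ..1..23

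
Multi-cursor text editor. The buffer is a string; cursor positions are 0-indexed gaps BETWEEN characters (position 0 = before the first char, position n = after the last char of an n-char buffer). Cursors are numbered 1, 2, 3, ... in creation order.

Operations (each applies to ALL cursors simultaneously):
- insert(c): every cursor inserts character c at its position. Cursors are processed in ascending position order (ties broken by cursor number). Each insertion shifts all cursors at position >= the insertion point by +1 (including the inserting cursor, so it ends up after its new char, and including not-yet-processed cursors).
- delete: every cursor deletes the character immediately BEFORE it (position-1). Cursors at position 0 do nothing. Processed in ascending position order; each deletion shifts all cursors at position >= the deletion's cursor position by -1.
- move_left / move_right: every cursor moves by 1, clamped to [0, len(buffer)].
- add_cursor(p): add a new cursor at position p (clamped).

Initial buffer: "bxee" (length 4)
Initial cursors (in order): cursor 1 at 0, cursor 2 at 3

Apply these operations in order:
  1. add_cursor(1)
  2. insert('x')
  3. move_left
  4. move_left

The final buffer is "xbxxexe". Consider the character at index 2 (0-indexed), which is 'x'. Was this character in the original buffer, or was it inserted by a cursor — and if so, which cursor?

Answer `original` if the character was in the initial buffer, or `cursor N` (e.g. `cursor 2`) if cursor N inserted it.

After op 1 (add_cursor(1)): buffer="bxee" (len 4), cursors c1@0 c3@1 c2@3, authorship ....
After op 2 (insert('x')): buffer="xbxxexe" (len 7), cursors c1@1 c3@3 c2@6, authorship 1.3..2.
After op 3 (move_left): buffer="xbxxexe" (len 7), cursors c1@0 c3@2 c2@5, authorship 1.3..2.
After op 4 (move_left): buffer="xbxxexe" (len 7), cursors c1@0 c3@1 c2@4, authorship 1.3..2.
Authorship (.=original, N=cursor N): 1 . 3 . . 2 .
Index 2: author = 3

Answer: cursor 3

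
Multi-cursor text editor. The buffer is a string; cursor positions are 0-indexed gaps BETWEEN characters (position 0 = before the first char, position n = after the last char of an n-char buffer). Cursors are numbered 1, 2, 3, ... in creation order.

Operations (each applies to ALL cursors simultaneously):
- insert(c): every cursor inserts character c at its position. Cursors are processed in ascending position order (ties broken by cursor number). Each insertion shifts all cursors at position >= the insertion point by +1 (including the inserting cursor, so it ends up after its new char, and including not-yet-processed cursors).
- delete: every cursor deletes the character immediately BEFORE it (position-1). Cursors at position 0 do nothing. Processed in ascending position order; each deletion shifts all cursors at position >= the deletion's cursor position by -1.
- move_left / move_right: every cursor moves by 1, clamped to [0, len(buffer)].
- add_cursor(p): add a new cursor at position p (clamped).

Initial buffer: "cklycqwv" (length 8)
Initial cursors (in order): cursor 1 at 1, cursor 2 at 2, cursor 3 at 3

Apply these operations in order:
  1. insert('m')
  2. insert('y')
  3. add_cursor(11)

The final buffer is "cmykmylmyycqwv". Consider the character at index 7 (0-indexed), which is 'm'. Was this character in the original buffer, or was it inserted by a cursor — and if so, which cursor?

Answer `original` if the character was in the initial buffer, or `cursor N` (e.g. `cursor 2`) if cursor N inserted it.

Answer: cursor 3

Derivation:
After op 1 (insert('m')): buffer="cmkmlmycqwv" (len 11), cursors c1@2 c2@4 c3@6, authorship .1.2.3.....
After op 2 (insert('y')): buffer="cmykmylmyycqwv" (len 14), cursors c1@3 c2@6 c3@9, authorship .11.22.33.....
After op 3 (add_cursor(11)): buffer="cmykmylmyycqwv" (len 14), cursors c1@3 c2@6 c3@9 c4@11, authorship .11.22.33.....
Authorship (.=original, N=cursor N): . 1 1 . 2 2 . 3 3 . . . . .
Index 7: author = 3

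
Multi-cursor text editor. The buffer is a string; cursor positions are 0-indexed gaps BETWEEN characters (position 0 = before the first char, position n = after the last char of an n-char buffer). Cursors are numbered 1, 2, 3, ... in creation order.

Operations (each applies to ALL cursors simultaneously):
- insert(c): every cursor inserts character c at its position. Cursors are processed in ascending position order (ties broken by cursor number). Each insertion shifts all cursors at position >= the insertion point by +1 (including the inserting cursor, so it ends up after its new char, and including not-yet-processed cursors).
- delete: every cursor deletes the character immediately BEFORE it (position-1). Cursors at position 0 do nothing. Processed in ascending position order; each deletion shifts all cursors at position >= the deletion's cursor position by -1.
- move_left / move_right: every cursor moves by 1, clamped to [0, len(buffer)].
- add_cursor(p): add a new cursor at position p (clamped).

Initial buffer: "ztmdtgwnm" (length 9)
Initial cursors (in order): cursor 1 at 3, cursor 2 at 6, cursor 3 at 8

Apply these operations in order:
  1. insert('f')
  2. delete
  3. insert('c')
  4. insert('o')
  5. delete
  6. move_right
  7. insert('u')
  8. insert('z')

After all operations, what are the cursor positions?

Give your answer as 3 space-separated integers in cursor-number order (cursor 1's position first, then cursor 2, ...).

Answer: 7 13 18

Derivation:
After op 1 (insert('f')): buffer="ztmfdtgfwnfm" (len 12), cursors c1@4 c2@8 c3@11, authorship ...1...2..3.
After op 2 (delete): buffer="ztmdtgwnm" (len 9), cursors c1@3 c2@6 c3@8, authorship .........
After op 3 (insert('c')): buffer="ztmcdtgcwncm" (len 12), cursors c1@4 c2@8 c3@11, authorship ...1...2..3.
After op 4 (insert('o')): buffer="ztmcodtgcowncom" (len 15), cursors c1@5 c2@10 c3@14, authorship ...11...22..33.
After op 5 (delete): buffer="ztmcdtgcwncm" (len 12), cursors c1@4 c2@8 c3@11, authorship ...1...2..3.
After op 6 (move_right): buffer="ztmcdtgcwncm" (len 12), cursors c1@5 c2@9 c3@12, authorship ...1...2..3.
After op 7 (insert('u')): buffer="ztmcdutgcwuncmu" (len 15), cursors c1@6 c2@11 c3@15, authorship ...1.1..2.2.3.3
After op 8 (insert('z')): buffer="ztmcduztgcwuzncmuz" (len 18), cursors c1@7 c2@13 c3@18, authorship ...1.11..2.22.3.33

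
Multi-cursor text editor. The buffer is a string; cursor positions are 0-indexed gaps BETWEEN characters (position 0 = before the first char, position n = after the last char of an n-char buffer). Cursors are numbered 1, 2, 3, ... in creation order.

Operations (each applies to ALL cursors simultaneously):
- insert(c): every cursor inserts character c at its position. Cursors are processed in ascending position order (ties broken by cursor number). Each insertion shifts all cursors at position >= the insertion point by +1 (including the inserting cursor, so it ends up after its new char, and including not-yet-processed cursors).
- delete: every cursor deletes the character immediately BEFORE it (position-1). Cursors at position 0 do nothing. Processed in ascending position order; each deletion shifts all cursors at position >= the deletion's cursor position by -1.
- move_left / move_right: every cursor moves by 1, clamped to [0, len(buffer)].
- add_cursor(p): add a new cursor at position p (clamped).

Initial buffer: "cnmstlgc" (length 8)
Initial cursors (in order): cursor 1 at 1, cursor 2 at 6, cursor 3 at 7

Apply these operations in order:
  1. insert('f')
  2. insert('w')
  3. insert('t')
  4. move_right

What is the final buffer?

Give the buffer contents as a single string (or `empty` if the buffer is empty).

After op 1 (insert('f')): buffer="cfnmstlfgfc" (len 11), cursors c1@2 c2@8 c3@10, authorship .1.....2.3.
After op 2 (insert('w')): buffer="cfwnmstlfwgfwc" (len 14), cursors c1@3 c2@10 c3@13, authorship .11.....22.33.
After op 3 (insert('t')): buffer="cfwtnmstlfwtgfwtc" (len 17), cursors c1@4 c2@12 c3@16, authorship .111.....222.333.
After op 4 (move_right): buffer="cfwtnmstlfwtgfwtc" (len 17), cursors c1@5 c2@13 c3@17, authorship .111.....222.333.

Answer: cfwtnmstlfwtgfwtc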